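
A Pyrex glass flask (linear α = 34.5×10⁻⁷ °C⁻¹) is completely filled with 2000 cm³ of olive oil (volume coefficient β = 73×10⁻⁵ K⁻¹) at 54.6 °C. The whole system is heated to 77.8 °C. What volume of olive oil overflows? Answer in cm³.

The flask also expands: β_container ≈ 3α = 1.035×10⁻⁵ /K
Net overflow = V₀(β_liq − 3α_cont)ΔT
β − 3α = 7.30×10⁻⁴ − 1.035×10⁻⁵ = 7.1965×10⁻⁴ /K; ΔT = 23.2 K
ΔV = 2000 × 7.1965×10⁻⁴ × 23.2 = 33.4 cm³

33.4 cm³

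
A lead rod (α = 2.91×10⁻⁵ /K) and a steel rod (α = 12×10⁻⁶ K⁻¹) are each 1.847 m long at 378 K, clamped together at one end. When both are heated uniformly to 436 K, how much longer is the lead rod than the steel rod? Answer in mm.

1.83 mm

ΔT = 58 K
lead: ΔL = 2.91×10⁻⁵ × 1.847 m × 58 = 3.1174×10⁻³ m = 3.1174 mm
steel: ΔL = 12×10⁻⁶ × 1.847 m × 58 = 1.2855×10⁻³ m = 1.2855 mm
difference = 3.1174 − 1.2855 = 1.8319 mm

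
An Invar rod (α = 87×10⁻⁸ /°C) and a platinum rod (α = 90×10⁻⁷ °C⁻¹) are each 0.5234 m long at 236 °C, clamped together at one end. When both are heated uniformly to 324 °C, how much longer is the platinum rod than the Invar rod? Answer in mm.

ΔT = 88 K
Invar: ΔL = 87×10⁻⁸ × 0.5234 m × 88 = 4.0072×10⁻⁵ m = 0.040072 mm
platinum: ΔL = 90×10⁻⁷ × 0.5234 m × 88 = 4.1453×10⁻⁴ m = 0.41453 mm
difference = 0.41453 − 0.040072 = 0.374458 mm

0.374 mm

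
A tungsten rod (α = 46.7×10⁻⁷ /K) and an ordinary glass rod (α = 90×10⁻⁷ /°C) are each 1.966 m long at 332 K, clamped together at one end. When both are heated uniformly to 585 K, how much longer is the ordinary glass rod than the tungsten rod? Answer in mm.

2.15 mm

ΔT = 253 K
tungsten: ΔL = 46.7×10⁻⁷ × 1.966 m × 253 = 2.3228×10⁻³ m = 2.3228 mm
ordinary glass: ΔL = 90×10⁻⁷ × 1.966 m × 253 = 4.4766×10⁻³ m = 4.4766 mm
difference = 4.4766 − 2.3228 = 2.1538 mm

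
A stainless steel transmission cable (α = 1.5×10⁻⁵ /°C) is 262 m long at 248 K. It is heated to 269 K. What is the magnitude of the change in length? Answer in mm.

|ΔT| = |269 − 248| = 21 K
ΔL = αL₀ΔT = (1.5×10⁻⁵)(262)(21) = 8.25×10⁻² m

ΔL = 82.5 mm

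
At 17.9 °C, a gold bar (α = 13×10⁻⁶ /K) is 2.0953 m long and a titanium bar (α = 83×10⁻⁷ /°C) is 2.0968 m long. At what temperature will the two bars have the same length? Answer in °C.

L₁(1 + α₁ΔT) = L₂(1 + α₂ΔT) ⇒ ΔT = (L₂ − L₁)/(α₁L₁ − α₂L₂)
L₂ − L₁ = 2.0968 − 2.0953 = 1.50×10⁻³ m
α₁L₁ − α₂L₂ = 13×10⁻⁶×2.0953 − 83×10⁻⁷×2.0968 = 9.83546×10⁻⁶ m/K
ΔT = 1.50×10⁻³ / 9.83546×10⁻⁶ = 152.509 K
T = 17.9 + 152.509 = 170.409 °C

T = 170.4 °C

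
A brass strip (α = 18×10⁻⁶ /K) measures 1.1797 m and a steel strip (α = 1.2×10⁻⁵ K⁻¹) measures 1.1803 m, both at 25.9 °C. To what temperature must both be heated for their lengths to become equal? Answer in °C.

T = 110.8 °C

L₁(1 + α₁ΔT) = L₂(1 + α₂ΔT) ⇒ ΔT = (L₂ − L₁)/(α₁L₁ − α₂L₂)
L₂ − L₁ = 1.1803 − 1.1797 = 6.00×10⁻⁴ m
α₁L₁ − α₂L₂ = 18×10⁻⁶×1.1797 − 1.2×10⁻⁵×1.1803 = 7.071×10⁻⁶ m/K
ΔT = 6.00×10⁻⁴ / 7.071×10⁻⁶ = 84.854 K
T = 25.9 + 84.854 = 110.754 °C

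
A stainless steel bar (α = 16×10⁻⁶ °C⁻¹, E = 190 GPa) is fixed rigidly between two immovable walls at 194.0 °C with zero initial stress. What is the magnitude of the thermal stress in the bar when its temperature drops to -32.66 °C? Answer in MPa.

σ = 689 MPa

Fully constrained: the free strain ε = αΔT is blocked, so σ = Eε = EαΔT.
|ΔT| = 226.66 K
σ = 190×10⁹ × 16×10⁻⁶ × 226.66 = 6.89×10⁸ Pa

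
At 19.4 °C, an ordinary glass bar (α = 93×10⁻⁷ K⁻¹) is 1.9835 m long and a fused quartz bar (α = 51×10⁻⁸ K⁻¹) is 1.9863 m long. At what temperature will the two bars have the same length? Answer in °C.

Equal length when α₁L₁ΔT − α₂L₂ΔT = L₂ − L₁ = 2.80×10⁻³ m
α₁L₁ = 1.844655×10⁻⁵, α₂L₂ = 1.013013×10⁻⁶ → Δ(αL) = 1.7433537×10⁻⁵ m/K
ΔT = 2.80×10⁻³ / 1.7433537×10⁻⁵ = 160.610 K, so T = 19.4 + 160.610 = 180.010 °C

T = 180.0 °C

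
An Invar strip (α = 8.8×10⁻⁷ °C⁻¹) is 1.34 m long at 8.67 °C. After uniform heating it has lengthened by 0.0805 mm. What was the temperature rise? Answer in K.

ΔT = 68.3 K

ΔL = αL₀ΔT ⇒ ΔT = ΔL / (αL₀)
ΔT = 0.0805×10⁻³ m / (8.8×10⁻⁷ × 1.34 m) = 68.267 K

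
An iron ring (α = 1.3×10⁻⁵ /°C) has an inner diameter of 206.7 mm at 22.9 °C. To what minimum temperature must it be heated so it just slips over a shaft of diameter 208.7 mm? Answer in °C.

T = 767 °C

Required Δd = 208.7 − 206.7 = 2.0 mm
Δd = αd₀ΔT ⇒ ΔT = Δd/(αd₀) = 2.0 / (1.3×10⁻⁵ × 206.7) = 744.30 K
T_min = 22.9 + 744.30 = 767.20 °C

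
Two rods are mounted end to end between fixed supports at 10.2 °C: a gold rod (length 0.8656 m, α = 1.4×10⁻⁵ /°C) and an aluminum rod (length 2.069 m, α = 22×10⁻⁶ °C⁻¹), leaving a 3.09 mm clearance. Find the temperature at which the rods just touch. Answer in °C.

Gap closes when ΔL₁ + ΔL₂ = 3.09 mm = 3.09×10⁻³ m
(α₁L₁ + α₂L₂)ΔT = g
α₁L₁ + α₂L₂ = 1.4×10⁻⁵×0.8656 + 22×10⁻⁶×2.069 = 5.76364×10⁻⁵ m/K
ΔT = 3.09×10⁻³ / 5.76364×10⁻⁵ = 53.612 K
T = 10.2 + 53.612 = 63.812 °C

T = 63.8 °C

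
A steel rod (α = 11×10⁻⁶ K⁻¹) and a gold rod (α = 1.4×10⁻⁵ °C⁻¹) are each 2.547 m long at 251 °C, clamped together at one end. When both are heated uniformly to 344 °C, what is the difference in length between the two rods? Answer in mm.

0.711 mm

ΔT = 93 K
steel: ΔL = 11×10⁻⁶ × 2.547 m × 93 = 2.6056×10⁻³ m = 2.6056 mm
gold: ΔL = 1.4×10⁻⁵ × 2.547 m × 93 = 3.3162×10⁻³ m = 3.3162 mm
difference = 3.3162 − 2.6056 = 0.7106 mm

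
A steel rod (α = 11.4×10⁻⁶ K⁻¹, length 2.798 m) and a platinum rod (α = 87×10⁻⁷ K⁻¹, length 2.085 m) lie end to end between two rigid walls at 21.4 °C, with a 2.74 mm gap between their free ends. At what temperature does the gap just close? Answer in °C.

T = 76.2 °C

α₁L₁ = 3.18972×10⁻⁵ m/K, α₂L₂ = 1.81395×10⁻⁵ m/K → total 5.00367×10⁻⁵ m/K
ΔT = g/(α₁L₁+α₂L₂) = 2.74×10⁻³ / 5.00367×10⁻⁵ = 54.760 K
T = 21.4 + 54.760 = 76.160 °C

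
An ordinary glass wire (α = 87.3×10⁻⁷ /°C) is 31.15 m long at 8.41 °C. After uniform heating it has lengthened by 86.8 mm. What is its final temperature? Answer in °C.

ΔL = αL₀ΔT ⇒ ΔT = ΔL / (αL₀)
ΔT = 86.8×10⁻³ m / (87.3×10⁻⁷ × 31.15 m) = 319.19 K
T = 8.41 + 319.19 = 327.60 °C

T = 328 °C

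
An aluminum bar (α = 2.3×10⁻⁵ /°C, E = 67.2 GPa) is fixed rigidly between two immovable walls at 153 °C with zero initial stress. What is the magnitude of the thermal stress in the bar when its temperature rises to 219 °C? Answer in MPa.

σ = 102 MPa

Fully constrained: the free strain ε = αΔT is blocked, so σ = Eε = EαΔT.
|ΔT| = 66 K
σ = 67.2×10⁹ × 2.3×10⁻⁵ × 66 = 1.02×10⁸ Pa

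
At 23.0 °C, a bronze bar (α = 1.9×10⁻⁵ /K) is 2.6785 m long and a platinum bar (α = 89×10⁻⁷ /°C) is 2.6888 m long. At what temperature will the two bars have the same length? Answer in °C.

T = 405.0 °C

L₁(1 + α₁ΔT) = L₂(1 + α₂ΔT) ⇒ ΔT = (L₂ − L₁)/(α₁L₁ − α₂L₂)
L₂ − L₁ = 2.6888 − 2.6785 = 1.03×10⁻² m
α₁L₁ − α₂L₂ = 1.9×10⁻⁵×2.6785 − 89×10⁻⁷×2.6888 = 2.696118×10⁻⁵ m/K
ΔT = 1.03×10⁻² / 2.696118×10⁻⁵ = 382.031 K
T = 23.0 + 382.031 = 405.031 °C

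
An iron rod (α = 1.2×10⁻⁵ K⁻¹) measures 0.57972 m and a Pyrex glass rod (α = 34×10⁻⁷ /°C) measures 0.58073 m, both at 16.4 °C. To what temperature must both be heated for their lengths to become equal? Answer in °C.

T = 219.1 °C

Equal length when α₁L₁ΔT − α₂L₂ΔT = L₂ − L₁ = 1.01×10⁻³ m
α₁L₁ = 6.95664×10⁻⁶, α₂L₂ = 1.974482×10⁻⁶ → Δ(αL) = 4.982158×10⁻⁶ m/K
ΔT = 1.01×10⁻³ / 4.982158×10⁻⁶ = 202.723 K, so T = 16.4 + 202.723 = 219.123 °C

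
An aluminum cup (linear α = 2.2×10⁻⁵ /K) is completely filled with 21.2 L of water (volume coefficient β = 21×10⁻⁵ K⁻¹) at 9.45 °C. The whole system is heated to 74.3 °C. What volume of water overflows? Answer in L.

The cup also expands: β_container ≈ 3α = 6.6×10⁻⁵ /K
Net overflow = V₀(β_liq − 3α_cont)ΔT
β − 3α = 2.10×10⁻⁴ − 6.6×10⁻⁵ = 1.44×10⁻⁴ /K; ΔT = 64.85 K
ΔV = 21.2 × 1.44×10⁻⁴ × 64.85 = 0.198 L

0.198 L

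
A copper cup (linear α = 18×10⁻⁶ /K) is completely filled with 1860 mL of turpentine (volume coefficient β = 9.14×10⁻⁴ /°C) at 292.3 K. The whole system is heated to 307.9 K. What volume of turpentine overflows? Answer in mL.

The cup also expands: β_container ≈ 3α = 5.4×10⁻⁵ /K
Net overflow = V₀(β_liq − 3α_cont)ΔT
β − 3α = 9.14×10⁻⁴ − 5.4×10⁻⁵ = 8.60×10⁻⁴ /K; ΔT = 15.6 K
ΔV = 1860 × 8.60×10⁻⁴ × 15.6 = 25.0 mL

25.0 mL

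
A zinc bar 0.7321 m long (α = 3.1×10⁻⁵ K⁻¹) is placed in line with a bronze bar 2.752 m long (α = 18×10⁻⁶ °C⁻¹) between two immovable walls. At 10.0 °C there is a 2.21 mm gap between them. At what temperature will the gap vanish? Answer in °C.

α₁L₁ = 2.26951×10⁻⁵ m/K, α₂L₂ = 4.9536×10⁻⁵ m/K → total 7.22311×10⁻⁵ m/K
ΔT = g/(α₁L₁+α₂L₂) = 2.21×10⁻³ / 7.22311×10⁻⁵ = 30.596 K
T = 10.0 + 30.596 = 40.596 °C

T = 40.6 °C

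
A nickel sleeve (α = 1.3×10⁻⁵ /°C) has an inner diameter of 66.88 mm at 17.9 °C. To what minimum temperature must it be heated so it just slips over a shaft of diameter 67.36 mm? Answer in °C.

T = 570 °C

Required Δd = 67.36 − 66.88 = 0.48 mm
Δd = αd₀ΔT ⇒ ΔT = Δd/(αd₀) = 0.48 / (1.3×10⁻⁵ × 66.88) = 552.08 K
T_min = 17.9 + 552.08 = 569.98 °C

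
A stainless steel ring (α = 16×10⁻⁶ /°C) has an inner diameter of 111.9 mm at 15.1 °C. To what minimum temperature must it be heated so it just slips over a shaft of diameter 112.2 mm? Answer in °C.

T = 183 °C

Required Δd = 112.2 − 111.9 = 0.3 mm
Δd = αd₀ΔT ⇒ ΔT = Δd/(αd₀) = 0.3 / (16×10⁻⁶ × 111.9) = 167.56 K
T_min = 15.1 + 167.56 = 182.66 °C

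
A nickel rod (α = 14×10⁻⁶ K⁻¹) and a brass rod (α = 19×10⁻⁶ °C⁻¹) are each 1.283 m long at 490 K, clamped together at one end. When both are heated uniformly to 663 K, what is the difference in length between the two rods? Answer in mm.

1.11 mm

ΔT = 173 K
nickel: ΔL = 14×10⁻⁶ × 1.283 m × 173 = 3.1074×10⁻³ m = 3.1074 mm
brass: ΔL = 19×10⁻⁶ × 1.283 m × 173 = 4.2172×10⁻³ m = 4.2172 mm
difference = 4.2172 − 3.1074 = 1.1098 mm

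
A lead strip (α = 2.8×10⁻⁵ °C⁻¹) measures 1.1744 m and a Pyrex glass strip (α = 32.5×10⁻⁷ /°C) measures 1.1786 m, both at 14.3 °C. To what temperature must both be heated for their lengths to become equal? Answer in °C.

T = 158.9 °C

Equal length when α₁L₁ΔT − α₂L₂ΔT = L₂ − L₁ = 4.20×10⁻³ m
α₁L₁ = 3.28832×10⁻⁵, α₂L₂ = 3.83045×10⁻⁶ → Δ(αL) = 2.905275×10⁻⁵ m/K
ΔT = 4.20×10⁻³ / 2.905275×10⁻⁵ = 144.565 K, so T = 14.3 + 144.565 = 158.865 °C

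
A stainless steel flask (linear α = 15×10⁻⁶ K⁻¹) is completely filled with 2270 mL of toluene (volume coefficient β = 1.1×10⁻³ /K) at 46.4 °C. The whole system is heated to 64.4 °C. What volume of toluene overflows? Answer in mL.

43.1 mL

The flask also expands: β_container ≈ 3α = 4.5×10⁻⁵ /K
Net overflow = V₀(β_liq − 3α_cont)ΔT
β − 3α = 1.10×10⁻³ − 4.5×10⁻⁵ = 1.055×10⁻³ /K; ΔT = 18.0 K
ΔV = 2270 × 1.055×10⁻³ × 18.0 = 43.1 mL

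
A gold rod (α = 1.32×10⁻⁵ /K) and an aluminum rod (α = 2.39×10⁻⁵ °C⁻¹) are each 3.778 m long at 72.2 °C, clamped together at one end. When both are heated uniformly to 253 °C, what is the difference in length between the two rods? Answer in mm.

7.31 mm

ΔT = 180.8 K
gold: ΔL = 1.32×10⁻⁵ × 3.778 m × 180.8 = 9.0164×10⁻³ m = 9.0164 mm
aluminum: ΔL = 2.39×10⁻⁵ × 3.778 m × 180.8 = 1.6325×10⁻² m = 16.325 mm
difference = 16.325 − 9.0164 = 7.3086 mm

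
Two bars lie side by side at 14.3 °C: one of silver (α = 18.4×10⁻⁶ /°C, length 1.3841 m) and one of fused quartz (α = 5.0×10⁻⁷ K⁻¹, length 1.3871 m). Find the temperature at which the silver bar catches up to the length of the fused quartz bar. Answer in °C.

T = 135.4 °C

Equal length when α₁L₁ΔT − α₂L₂ΔT = L₂ − L₁ = 3.00×10⁻³ m
α₁L₁ = 2.546744×10⁻⁵, α₂L₂ = 6.9355×10⁻⁷ → Δ(αL) = 2.477389×10⁻⁵ m/K
ΔT = 3.00×10⁻³ / 2.477389×10⁻⁵ = 121.095 K, so T = 14.3 + 121.095 = 135.395 °C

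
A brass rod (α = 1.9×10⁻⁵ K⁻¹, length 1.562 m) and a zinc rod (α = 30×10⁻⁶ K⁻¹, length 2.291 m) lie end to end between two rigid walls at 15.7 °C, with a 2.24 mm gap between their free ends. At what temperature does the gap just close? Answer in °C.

T = 38.5 °C

Gap closes when ΔL₁ + ΔL₂ = 2.24 mm = 2.24×10⁻³ m
(α₁L₁ + α₂L₂)ΔT = g
α₁L₁ + α₂L₂ = 1.9×10⁻⁵×1.562 + 30×10⁻⁶×2.291 = 9.8408×10⁻⁵ m/K
ΔT = 2.24×10⁻³ / 9.8408×10⁻⁵ = 22.762 K
T = 15.7 + 22.762 = 38.462 °C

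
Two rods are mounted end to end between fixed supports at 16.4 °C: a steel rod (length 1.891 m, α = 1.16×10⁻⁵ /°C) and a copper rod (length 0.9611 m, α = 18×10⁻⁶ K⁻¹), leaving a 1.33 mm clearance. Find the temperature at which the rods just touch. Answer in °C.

T = 50.3 °C

α₁L₁ = 2.19356×10⁻⁵ m/K, α₂L₂ = 1.72998×10⁻⁵ m/K → total 3.92354×10⁻⁵ m/K
ΔT = g/(α₁L₁+α₂L₂) = 1.33×10⁻³ / 3.92354×10⁻⁵ = 33.898 K
T = 16.4 + 33.898 = 50.298 °C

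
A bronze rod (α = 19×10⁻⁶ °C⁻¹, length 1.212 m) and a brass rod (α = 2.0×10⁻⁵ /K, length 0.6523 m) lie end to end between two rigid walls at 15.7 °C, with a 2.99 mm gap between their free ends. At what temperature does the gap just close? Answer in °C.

α₁L₁ = 2.3028×10⁻⁵ m/K, α₂L₂ = 1.3046×10⁻⁵ m/K → total 3.6074×10⁻⁵ m/K
ΔT = g/(α₁L₁+α₂L₂) = 2.99×10⁻³ / 3.6074×10⁻⁵ = 82.885 K
T = 15.7 + 82.885 = 98.585 °C

T = 98.6 °C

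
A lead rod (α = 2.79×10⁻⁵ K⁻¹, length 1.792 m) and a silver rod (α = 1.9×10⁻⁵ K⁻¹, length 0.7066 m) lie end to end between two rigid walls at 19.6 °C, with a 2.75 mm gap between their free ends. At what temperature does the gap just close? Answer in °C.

α₁L₁ = 4.99968×10⁻⁵ m/K, α₂L₂ = 1.34254×10⁻⁵ m/K → total 6.34222×10⁻⁵ m/K
ΔT = g/(α₁L₁+α₂L₂) = 2.75×10⁻³ / 6.34222×10⁻⁵ = 43.360 K
T = 19.6 + 43.360 = 62.960 °C

T = 63.0 °C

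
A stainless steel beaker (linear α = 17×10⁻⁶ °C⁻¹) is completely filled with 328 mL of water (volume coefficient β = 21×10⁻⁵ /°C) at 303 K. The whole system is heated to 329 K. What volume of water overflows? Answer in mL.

1.36 mL

The beaker also expands: β_container ≈ 3α = 5.1×10⁻⁵ /K
Net overflow = V₀(β_liq − 3α_cont)ΔT
β − 3α = 2.10×10⁻⁴ − 5.1×10⁻⁵ = 1.59×10⁻⁴ /K; ΔT = 26 K
ΔV = 328 × 1.59×10⁻⁴ × 26 = 1.36 mL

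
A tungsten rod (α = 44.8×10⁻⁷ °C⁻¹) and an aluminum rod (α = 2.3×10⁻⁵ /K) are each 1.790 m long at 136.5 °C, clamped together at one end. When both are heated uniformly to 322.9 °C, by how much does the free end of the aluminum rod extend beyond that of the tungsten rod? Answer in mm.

6.18 mm

ΔT = 186.4 K
tungsten: ΔL = 44.8×10⁻⁷ × 1.790 m × 186.4 = 1.4948×10⁻³ m = 1.4948 mm
aluminum: ΔL = 2.3×10⁻⁵ × 1.790 m × 186.4 = 7.6741×10⁻³ m = 7.6741 mm
difference = 7.6741 − 1.4948 = 6.1793 mm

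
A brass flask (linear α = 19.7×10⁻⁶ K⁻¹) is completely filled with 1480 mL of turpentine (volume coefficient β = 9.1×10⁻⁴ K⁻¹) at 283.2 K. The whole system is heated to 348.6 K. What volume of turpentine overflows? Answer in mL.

The flask also expands: β_container ≈ 3α = 5.91×10⁻⁵ /K
Net overflow = V₀(β_liq − 3α_cont)ΔT
β − 3α = 9.10×10⁻⁴ − 5.91×10⁻⁵ = 8.509×10⁻⁴ /K; ΔT = 65.4 K
ΔV = 1480 × 8.509×10⁻⁴ × 65.4 = 82.4 mL

82.4 mL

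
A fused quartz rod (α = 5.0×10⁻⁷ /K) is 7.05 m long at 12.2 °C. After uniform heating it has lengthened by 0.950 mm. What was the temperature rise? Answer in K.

ΔT = 270 K

ΔL = αL₀ΔT ⇒ ΔT = ΔL / (αL₀)
ΔT = 0.950×10⁻³ m / (5.0×10⁻⁷ × 7.05 m) = 269.50 K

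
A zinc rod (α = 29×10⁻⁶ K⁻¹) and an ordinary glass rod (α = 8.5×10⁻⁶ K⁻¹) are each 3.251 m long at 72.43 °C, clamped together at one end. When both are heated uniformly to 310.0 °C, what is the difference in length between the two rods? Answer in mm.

15.8 mm

ΔT = 237.57 K
zinc: ΔL = 29×10⁻⁶ × 3.251 m × 237.57 = 2.2398×10⁻² m = 22.398 mm
ordinary glass: ΔL = 8.5×10⁻⁶ × 3.251 m × 237.57 = 6.5649×10⁻³ m = 6.5649 mm
difference = 22.398 − 6.5649 = 15.8331 mm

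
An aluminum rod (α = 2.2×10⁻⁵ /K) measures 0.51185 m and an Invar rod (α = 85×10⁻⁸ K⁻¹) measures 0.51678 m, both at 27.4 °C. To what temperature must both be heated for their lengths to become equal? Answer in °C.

L₁(1 + α₁ΔT) = L₂(1 + α₂ΔT) ⇒ ΔT = (L₂ − L₁)/(α₁L₁ − α₂L₂)
L₂ − L₁ = 0.51678 − 0.51185 = 4.93×10⁻³ m
α₁L₁ − α₂L₂ = 2.2×10⁻⁵×0.51185 − 85×10⁻⁸×0.51678 = 1.0821437×10⁻⁵ m/K
ΔT = 4.93×10⁻³ / 1.0821437×10⁻⁵ = 455.577 K
T = 27.4 + 455.577 = 482.977 °C

T = 483.0 °C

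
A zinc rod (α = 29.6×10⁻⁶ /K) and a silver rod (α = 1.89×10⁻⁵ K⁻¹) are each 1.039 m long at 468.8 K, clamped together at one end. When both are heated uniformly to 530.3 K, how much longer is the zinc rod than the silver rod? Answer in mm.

ΔT = 61.5 K
zinc: ΔL = 29.6×10⁻⁶ × 1.039 m × 61.5 = 1.8914×10⁻³ m = 1.8914 mm
silver: ΔL = 1.89×10⁻⁵ × 1.039 m × 61.5 = 1.2077×10⁻³ m = 1.2077 mm
difference = 1.8914 − 1.2077 = 0.6837 mm

0.684 mm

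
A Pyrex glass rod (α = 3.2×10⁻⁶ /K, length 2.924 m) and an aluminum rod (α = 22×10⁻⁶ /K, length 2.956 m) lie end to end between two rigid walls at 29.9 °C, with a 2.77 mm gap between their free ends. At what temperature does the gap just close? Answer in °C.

Gap closes when ΔL₁ + ΔL₂ = 2.77 mm = 2.77×10⁻³ m
(α₁L₁ + α₂L₂)ΔT = g
α₁L₁ + α₂L₂ = 3.2×10⁻⁶×2.924 + 22×10⁻⁶×2.956 = 7.43888×10⁻⁵ m/K
ΔT = 2.77×10⁻³ / 7.43888×10⁻⁵ = 37.237 K
T = 29.9 + 37.237 = 67.137 °C

T = 67.1 °C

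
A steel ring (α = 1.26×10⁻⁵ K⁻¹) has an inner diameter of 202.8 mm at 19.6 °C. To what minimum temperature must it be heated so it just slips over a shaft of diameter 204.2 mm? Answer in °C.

Required Δd = 204.2 − 202.8 = 1.4 mm
Δd = αd₀ΔT ⇒ ΔT = Δd/(αd₀) = 1.4 / (1.26×10⁻⁵ × 202.8) = 547.89 K
T_min = 19.6 + 547.89 = 567.49 °C

T = 567 °C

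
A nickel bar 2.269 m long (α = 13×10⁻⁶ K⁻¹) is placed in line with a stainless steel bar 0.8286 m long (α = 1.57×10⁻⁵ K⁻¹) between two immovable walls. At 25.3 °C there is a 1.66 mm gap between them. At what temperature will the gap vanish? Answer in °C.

T = 64.4 °C

Gap closes when ΔL₁ + ΔL₂ = 1.66 mm = 1.66×10⁻³ m
(α₁L₁ + α₂L₂)ΔT = g
α₁L₁ + α₂L₂ = 13×10⁻⁶×2.269 + 1.57×10⁻⁵×0.8286 = 4.250602×10⁻⁵ m/K
ΔT = 1.66×10⁻³ / 4.250602×10⁻⁵ = 39.053 K
T = 25.3 + 39.053 = 64.353 °C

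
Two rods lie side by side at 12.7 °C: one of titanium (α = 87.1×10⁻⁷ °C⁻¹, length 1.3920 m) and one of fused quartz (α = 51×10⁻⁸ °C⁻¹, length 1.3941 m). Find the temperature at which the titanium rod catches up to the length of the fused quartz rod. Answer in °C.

L₁(1 + α₁ΔT) = L₂(1 + α₂ΔT) ⇒ ΔT = (L₂ − L₁)/(α₁L₁ − α₂L₂)
L₂ − L₁ = 1.3941 − 1.3920 = 2.10×10⁻³ m
α₁L₁ − α₂L₂ = 87.1×10⁻⁷×1.3920 − 51×10⁻⁸×1.3941 = 1.1413329×10⁻⁵ m/K
ΔT = 2.10×10⁻³ / 1.1413329×10⁻⁵ = 183.995 K
T = 12.7 + 183.995 = 196.695 °C

T = 196.7 °C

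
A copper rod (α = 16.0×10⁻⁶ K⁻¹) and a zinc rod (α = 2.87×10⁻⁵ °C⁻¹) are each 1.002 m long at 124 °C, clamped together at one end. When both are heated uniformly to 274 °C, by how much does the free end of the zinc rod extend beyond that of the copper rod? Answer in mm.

1.91 mm

ΔT = 150 K
copper: ΔL = 16.0×10⁻⁶ × 1.002 m × 150 = 2.4048×10⁻³ m = 2.4048 mm
zinc: ΔL = 2.87×10⁻⁵ × 1.002 m × 150 = 4.3136×10⁻³ m = 4.3136 mm
difference = 4.3136 − 2.4048 = 1.9088 mm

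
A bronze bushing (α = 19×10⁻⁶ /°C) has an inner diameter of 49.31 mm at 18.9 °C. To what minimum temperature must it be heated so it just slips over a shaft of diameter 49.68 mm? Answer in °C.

Required Δd = 49.68 − 49.31 = 0.37 mm
Δd = αd₀ΔT ⇒ ΔT = Δd/(αd₀) = 0.37 / (19×10⁻⁶ × 49.31) = 394.92 K
T_min = 18.9 + 394.92 = 413.82 °C

T = 414 °C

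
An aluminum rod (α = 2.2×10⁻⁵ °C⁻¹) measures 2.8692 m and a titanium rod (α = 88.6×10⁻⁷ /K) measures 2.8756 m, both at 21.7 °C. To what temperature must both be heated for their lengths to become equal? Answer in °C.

T = 191.7 °C

Equal length when α₁L₁ΔT − α₂L₂ΔT = L₂ − L₁ = 6.40×10⁻³ m
α₁L₁ = 6.31224×10⁻⁵, α₂L₂ = 2.5477816×10⁻⁵ → Δ(αL) = 3.7644584×10⁻⁵ m/K
ΔT = 6.40×10⁻³ / 3.7644584×10⁻⁵ = 170.011 K, so T = 21.7 + 170.011 = 191.711 °C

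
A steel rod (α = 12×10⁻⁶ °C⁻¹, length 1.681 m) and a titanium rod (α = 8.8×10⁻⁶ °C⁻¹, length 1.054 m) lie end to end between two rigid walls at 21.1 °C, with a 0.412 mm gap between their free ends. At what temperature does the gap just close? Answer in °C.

T = 35.1 °C

α₁L₁ = 2.0172×10⁻⁵ m/K, α₂L₂ = 9.2752×10⁻⁶ m/K → total 2.94472×10⁻⁵ m/K
ΔT = g/(α₁L₁+α₂L₂) = 4.12×10⁻⁴ / 2.94472×10⁻⁵ = 13.991 K
T = 21.1 + 13.991 = 35.091 °C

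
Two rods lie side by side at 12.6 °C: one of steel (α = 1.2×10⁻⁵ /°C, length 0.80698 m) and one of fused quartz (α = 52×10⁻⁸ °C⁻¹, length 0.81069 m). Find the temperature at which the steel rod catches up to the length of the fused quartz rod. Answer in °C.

Equal length when α₁L₁ΔT − α₂L₂ΔT = L₂ − L₁ = 3.71×10⁻³ m
α₁L₁ = 9.68376×10⁻⁶, α₂L₂ = 4.215588×10⁻⁷ → Δ(αL) = 9.2622012×10⁻⁶ m/K
ΔT = 3.71×10⁻³ / 9.2622012×10⁻⁶ = 400.553 K, so T = 12.6 + 400.553 = 413.153 °C

T = 413.2 °C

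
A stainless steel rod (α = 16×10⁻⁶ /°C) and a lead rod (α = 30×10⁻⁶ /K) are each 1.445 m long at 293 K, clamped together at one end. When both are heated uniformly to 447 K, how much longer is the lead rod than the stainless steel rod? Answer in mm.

3.12 mm

ΔT = 154 K
stainless steel: ΔL = 16×10⁻⁶ × 1.445 m × 154 = 3.5605×10⁻³ m = 3.5605 mm
lead: ΔL = 30×10⁻⁶ × 1.445 m × 154 = 6.6759×10⁻³ m = 6.6759 mm
difference = 6.6759 − 3.5605 = 3.1154 mm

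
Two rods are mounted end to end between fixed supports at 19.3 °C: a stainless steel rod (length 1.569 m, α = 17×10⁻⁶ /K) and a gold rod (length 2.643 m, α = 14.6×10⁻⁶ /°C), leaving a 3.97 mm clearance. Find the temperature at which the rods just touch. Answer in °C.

Gap closes when ΔL₁ + ΔL₂ = 3.97 mm = 3.97×10⁻³ m
(α₁L₁ + α₂L₂)ΔT = g
α₁L₁ + α₂L₂ = 17×10⁻⁶×1.569 + 14.6×10⁻⁶×2.643 = 6.52608×10⁻⁵ m/K
ΔT = 3.97×10⁻³ / 6.52608×10⁻⁵ = 60.833 K
T = 19.3 + 60.833 = 80.133 °C

T = 80.1 °C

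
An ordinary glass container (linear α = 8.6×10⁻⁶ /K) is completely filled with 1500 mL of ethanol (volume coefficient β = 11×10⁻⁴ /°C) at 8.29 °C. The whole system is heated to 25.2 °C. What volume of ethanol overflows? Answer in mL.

27.2 mL

The container also expands: β_container ≈ 3α = 2.58×10⁻⁵ /K
Net overflow = V₀(β_liq − 3α_cont)ΔT
β − 3α = 1.10×10⁻³ − 2.58×10⁻⁵ = 1.0742×10⁻³ /K; ΔT = 16.91 K
ΔV = 1500 × 1.0742×10⁻³ × 16.91 = 27.2 mL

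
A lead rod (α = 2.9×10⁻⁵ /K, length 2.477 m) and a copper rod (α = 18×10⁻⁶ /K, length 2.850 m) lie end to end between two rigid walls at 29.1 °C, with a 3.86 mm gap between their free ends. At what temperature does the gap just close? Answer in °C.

α₁L₁ = 7.1833×10⁻⁵ m/K, α₂L₂ = 5.130×10⁻⁵ m/K → total 1.23133×10⁻⁴ m/K
ΔT = g/(α₁L₁+α₂L₂) = 3.86×10⁻³ / 1.23133×10⁻⁴ = 31.348 K
T = 29.1 + 31.348 = 60.448 °C

T = 60.4 °C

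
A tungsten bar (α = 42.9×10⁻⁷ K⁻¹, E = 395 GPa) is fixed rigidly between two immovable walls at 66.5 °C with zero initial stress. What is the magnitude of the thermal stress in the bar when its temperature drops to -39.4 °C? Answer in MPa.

Fully constrained: the free strain ε = αΔT is blocked, so σ = Eε = EαΔT.
|ΔT| = 105.9 K
σ = 395×10⁹ × 42.9×10⁻⁷ × 105.9 = 1.79×10⁸ Pa

σ = 179 MPa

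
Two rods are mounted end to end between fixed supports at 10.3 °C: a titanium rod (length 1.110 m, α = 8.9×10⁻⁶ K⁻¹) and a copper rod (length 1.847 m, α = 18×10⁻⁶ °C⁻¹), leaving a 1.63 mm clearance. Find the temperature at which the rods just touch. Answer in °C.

T = 48.1 °C

α₁L₁ = 9.879×10⁻⁶ m/K, α₂L₂ = 3.3246×10⁻⁵ m/K → total 4.3125×10⁻⁵ m/K
ΔT = g/(α₁L₁+α₂L₂) = 1.63×10⁻³ / 4.3125×10⁻⁵ = 37.797 K
T = 10.3 + 37.797 = 48.097 °C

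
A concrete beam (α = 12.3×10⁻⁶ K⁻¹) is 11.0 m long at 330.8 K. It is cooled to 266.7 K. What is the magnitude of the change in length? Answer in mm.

ΔL = 8.67 mm

|ΔT| = |266.7 − 330.8| = 64.1 K
ΔL = αL₀ΔT = (12.3×10⁻⁶)(11.0)(64.1) = 8.67×10⁻³ m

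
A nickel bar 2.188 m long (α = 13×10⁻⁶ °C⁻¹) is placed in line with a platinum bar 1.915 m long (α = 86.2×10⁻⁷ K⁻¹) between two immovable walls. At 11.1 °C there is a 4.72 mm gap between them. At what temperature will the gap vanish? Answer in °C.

T = 116 °C

Gap closes when ΔL₁ + ΔL₂ = 4.72 mm = 4.72×10⁻³ m
(α₁L₁ + α₂L₂)ΔT = g
α₁L₁ + α₂L₂ = 13×10⁻⁶×2.188 + 86.2×10⁻⁷×1.915 = 4.49513×10⁻⁵ m/K
ΔT = 4.72×10⁻³ / 4.49513×10⁻⁵ = 105.00 K
T = 11.1 + 105.00 = 116.10 °C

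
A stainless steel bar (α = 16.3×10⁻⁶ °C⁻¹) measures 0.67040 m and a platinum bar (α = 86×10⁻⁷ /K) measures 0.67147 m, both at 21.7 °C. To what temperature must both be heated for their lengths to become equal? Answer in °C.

T = 229.4 °C

L₁(1 + α₁ΔT) = L₂(1 + α₂ΔT) ⇒ ΔT = (L₂ − L₁)/(α₁L₁ − α₂L₂)
L₂ − L₁ = 0.67147 − 0.67040 = 1.07×10⁻³ m
α₁L₁ − α₂L₂ = 16.3×10⁻⁶×0.67040 − 86×10⁻⁷×0.67147 = 5.152878×10⁻⁶ m/K
ΔT = 1.07×10⁻³ / 5.152878×10⁻⁶ = 207.651 K
T = 21.7 + 207.651 = 229.351 °C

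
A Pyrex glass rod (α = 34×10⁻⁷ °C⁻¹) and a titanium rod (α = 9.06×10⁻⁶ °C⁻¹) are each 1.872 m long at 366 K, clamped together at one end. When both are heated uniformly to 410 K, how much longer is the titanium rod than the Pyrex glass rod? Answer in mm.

ΔT = 44 K
Pyrex glass: ΔL = 34×10⁻⁷ × 1.872 m × 44 = 2.8005×10⁻⁴ m = 0.28005 mm
titanium: ΔL = 9.06×10⁻⁶ × 1.872 m × 44 = 7.4625×10⁻⁴ m = 0.74625 mm
difference = 0.74625 − 0.28005 = 0.46620 mm

0.466 mm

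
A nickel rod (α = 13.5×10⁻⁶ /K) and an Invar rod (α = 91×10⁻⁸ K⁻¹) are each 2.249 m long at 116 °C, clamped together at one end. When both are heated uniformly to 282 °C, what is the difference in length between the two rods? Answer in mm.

4.70 mm

ΔT = 166 K
nickel: ΔL = 13.5×10⁻⁶ × 2.249 m × 166 = 5.0400×10⁻³ m = 5.0400 mm
Invar: ΔL = 91×10⁻⁸ × 2.249 m × 166 = 3.3973×10⁻⁴ m = 0.33973 mm
difference = 5.0400 − 0.33973 = 4.70027 mm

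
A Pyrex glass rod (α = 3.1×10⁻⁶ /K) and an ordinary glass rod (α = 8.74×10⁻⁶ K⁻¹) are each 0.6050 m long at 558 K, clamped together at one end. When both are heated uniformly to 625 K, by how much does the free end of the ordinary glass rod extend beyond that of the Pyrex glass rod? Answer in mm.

ΔT = 67 K
Pyrex glass: ΔL = 3.1×10⁻⁶ × 0.6050 m × 67 = 1.2566×10⁻⁴ m = 0.12566 mm
ordinary glass: ΔL = 8.74×10⁻⁶ × 0.6050 m × 67 = 3.5428×10⁻⁴ m = 0.35428 mm
difference = 0.35428 − 0.12566 = 0.22862 mm

0.229 mm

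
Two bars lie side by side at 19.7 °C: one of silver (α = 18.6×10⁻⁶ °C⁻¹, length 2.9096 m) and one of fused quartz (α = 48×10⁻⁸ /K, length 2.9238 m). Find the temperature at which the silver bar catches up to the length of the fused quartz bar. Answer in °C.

T = 289.1 °C

Equal length when α₁L₁ΔT − α₂L₂ΔT = L₂ − L₁ = 1.42×10⁻² m
α₁L₁ = 5.411856×10⁻⁵, α₂L₂ = 1.403424×10⁻⁶ → Δ(αL) = 5.2715136×10⁻⁵ m/K
ΔT = 1.42×10⁻² / 5.2715136×10⁻⁵ = 269.372 K, so T = 19.7 + 269.372 = 289.072 °C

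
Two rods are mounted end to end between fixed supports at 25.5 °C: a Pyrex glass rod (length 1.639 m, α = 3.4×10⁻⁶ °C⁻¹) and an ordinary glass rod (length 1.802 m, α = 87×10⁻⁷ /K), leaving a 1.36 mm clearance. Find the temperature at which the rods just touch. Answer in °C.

T = 89.5 °C

α₁L₁ = 5.5726×10⁻⁶ m/K, α₂L₂ = 1.56774×10⁻⁵ m/K → total 2.125×10⁻⁵ m/K
ΔT = g/(α₁L₁+α₂L₂) = 1.36×10⁻³ / 2.125×10⁻⁵ = 64.000 K
T = 25.5 + 64.000 = 89.500 °C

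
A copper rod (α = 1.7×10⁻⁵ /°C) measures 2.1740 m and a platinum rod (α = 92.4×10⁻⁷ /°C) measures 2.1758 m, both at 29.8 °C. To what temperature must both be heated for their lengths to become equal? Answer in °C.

T = 136.6 °C

Equal length when α₁L₁ΔT − α₂L₂ΔT = L₂ − L₁ = 1.80×10⁻³ m
α₁L₁ = 3.6958×10⁻⁵, α₂L₂ = 2.0104392×10⁻⁵ → Δ(αL) = 1.6853608×10⁻⁵ m/K
ΔT = 1.80×10⁻³ / 1.6853608×10⁻⁵ = 106.802 K, so T = 29.8 + 106.802 = 136.602 °C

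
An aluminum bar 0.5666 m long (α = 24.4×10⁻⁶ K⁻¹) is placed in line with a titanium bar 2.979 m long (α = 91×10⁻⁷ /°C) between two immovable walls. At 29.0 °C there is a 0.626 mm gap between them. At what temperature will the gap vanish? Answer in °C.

T = 44.3 °C

Gap closes when ΔL₁ + ΔL₂ = 0.626 mm = 6.26×10⁻⁴ m
(α₁L₁ + α₂L₂)ΔT = g
α₁L₁ + α₂L₂ = 24.4×10⁻⁶×0.5666 + 91×10⁻⁷×2.979 = 4.093394×10⁻⁵ m/K
ΔT = 6.26×10⁻⁴ / 4.093394×10⁻⁵ = 15.293 K
T = 29.0 + 15.293 = 44.293 °C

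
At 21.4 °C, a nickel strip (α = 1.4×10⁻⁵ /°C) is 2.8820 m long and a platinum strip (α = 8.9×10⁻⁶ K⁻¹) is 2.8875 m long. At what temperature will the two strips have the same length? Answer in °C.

Equal length when α₁L₁ΔT − α₂L₂ΔT = L₂ − L₁ = 5.50×10⁻³ m
α₁L₁ = 4.0348×10⁻⁵, α₂L₂ = 2.569875×10⁻⁵ → Δ(αL) = 1.464925×10⁻⁵ m/K
ΔT = 5.50×10⁻³ / 1.464925×10⁻⁵ = 375.446 K, so T = 21.4 + 375.446 = 396.846 °C

T = 396.8 °C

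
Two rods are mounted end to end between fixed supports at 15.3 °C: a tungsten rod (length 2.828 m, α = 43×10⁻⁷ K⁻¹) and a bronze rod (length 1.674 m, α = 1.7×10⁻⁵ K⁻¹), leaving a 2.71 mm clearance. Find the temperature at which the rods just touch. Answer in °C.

T = 82.0 °C

Gap closes when ΔL₁ + ΔL₂ = 2.71 mm = 2.71×10⁻³ m
(α₁L₁ + α₂L₂)ΔT = g
α₁L₁ + α₂L₂ = 43×10⁻⁷×2.828 + 1.7×10⁻⁵×1.674 = 4.06184×10⁻⁵ m/K
ΔT = 2.71×10⁻³ / 4.06184×10⁻⁵ = 66.719 K
T = 15.3 + 66.719 = 82.019 °C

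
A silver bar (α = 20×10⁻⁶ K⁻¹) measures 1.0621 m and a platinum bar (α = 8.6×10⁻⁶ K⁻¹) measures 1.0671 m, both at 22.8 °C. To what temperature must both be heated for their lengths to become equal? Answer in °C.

L₁(1 + α₁ΔT) = L₂(1 + α₂ΔT) ⇒ ΔT = (L₂ − L₁)/(α₁L₁ − α₂L₂)
L₂ − L₁ = 1.0671 − 1.0621 = 5.00×10⁻³ m
α₁L₁ − α₂L₂ = 20×10⁻⁶×1.0621 − 8.6×10⁻⁶×1.0671 = 1.206494×10⁻⁵ m/K
ΔT = 5.00×10⁻³ / 1.206494×10⁻⁵ = 414.424 K
T = 22.8 + 414.424 = 437.224 °C

T = 437.2 °C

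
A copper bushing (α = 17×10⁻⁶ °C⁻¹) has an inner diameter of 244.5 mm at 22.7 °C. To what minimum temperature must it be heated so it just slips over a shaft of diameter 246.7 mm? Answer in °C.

T = 552 °C

Required Δd = 246.7 − 244.5 = 2.2 mm
Δd = αd₀ΔT ⇒ ΔT = Δd/(αd₀) = 2.2 / (17×10⁻⁶ × 244.5) = 529.29 K
T_min = 22.7 + 529.29 = 551.99 °C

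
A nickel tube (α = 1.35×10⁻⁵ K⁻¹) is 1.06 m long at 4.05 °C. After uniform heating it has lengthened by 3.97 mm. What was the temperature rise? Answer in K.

ΔL = αL₀ΔT ⇒ ΔT = ΔL / (αL₀)
ΔT = 3.97×10⁻³ m / (1.35×10⁻⁵ × 1.06 m) = 277.43 K

ΔT = 277 K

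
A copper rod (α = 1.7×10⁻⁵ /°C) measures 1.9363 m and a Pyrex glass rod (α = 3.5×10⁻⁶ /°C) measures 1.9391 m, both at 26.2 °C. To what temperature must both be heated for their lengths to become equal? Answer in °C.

Equal length when α₁L₁ΔT − α₂L₂ΔT = L₂ − L₁ = 2.80×10⁻³ m
α₁L₁ = 3.29171×10⁻⁵, α₂L₂ = 6.78685×10⁻⁶ → Δ(αL) = 2.613025×10⁻⁵ m/K
ΔT = 2.80×10⁻³ / 2.613025×10⁻⁵ = 107.155 K, so T = 26.2 + 107.155 = 133.355 °C

T = 133.4 °C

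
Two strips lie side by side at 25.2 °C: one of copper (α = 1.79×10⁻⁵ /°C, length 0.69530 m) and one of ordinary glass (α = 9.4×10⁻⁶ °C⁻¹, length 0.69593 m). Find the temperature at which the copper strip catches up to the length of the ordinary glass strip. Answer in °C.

Equal length when α₁L₁ΔT − α₂L₂ΔT = L₂ − L₁ = 6.30×10⁻⁴ m
α₁L₁ = 1.244587×10⁻⁵, α₂L₂ = 6.541742×10⁻⁶ → Δ(αL) = 5.904128×10⁻⁶ m/K
ΔT = 6.30×10⁻⁴ / 5.904128×10⁻⁶ = 106.705 K, so T = 25.2 + 106.705 = 131.905 °C

T = 131.9 °C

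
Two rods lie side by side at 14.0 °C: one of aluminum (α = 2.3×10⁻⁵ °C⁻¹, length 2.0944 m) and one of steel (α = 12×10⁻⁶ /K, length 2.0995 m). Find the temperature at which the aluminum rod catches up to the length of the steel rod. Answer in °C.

T = 236.0 °C

Equal length when α₁L₁ΔT − α₂L₂ΔT = L₂ − L₁ = 5.10×10⁻³ m
α₁L₁ = 4.81712×10⁻⁵, α₂L₂ = 2.5194×10⁻⁵ → Δ(αL) = 2.29772×10⁻⁵ m/K
ΔT = 5.10×10⁻³ / 2.29772×10⁻⁵ = 221.959 K, so T = 14.0 + 221.959 = 235.959 °C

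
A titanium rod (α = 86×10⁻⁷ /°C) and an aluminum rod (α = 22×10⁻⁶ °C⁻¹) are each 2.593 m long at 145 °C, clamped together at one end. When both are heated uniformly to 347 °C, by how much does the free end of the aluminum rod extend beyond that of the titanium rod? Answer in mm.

7.02 mm

ΔT = 202 K
titanium: ΔL = 86×10⁻⁷ × 2.593 m × 202 = 4.5046×10⁻³ m = 4.5046 mm
aluminum: ΔL = 22×10⁻⁶ × 2.593 m × 202 = 1.1523×10⁻² m = 11.523 mm
difference = 11.523 − 4.5046 = 7.0184 mm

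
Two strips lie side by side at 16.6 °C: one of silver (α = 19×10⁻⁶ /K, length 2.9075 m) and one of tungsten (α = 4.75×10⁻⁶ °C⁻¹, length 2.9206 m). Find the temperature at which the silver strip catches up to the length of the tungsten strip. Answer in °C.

T = 333.3 °C

Equal length when α₁L₁ΔT − α₂L₂ΔT = L₂ − L₁ = 1.31×10⁻² m
α₁L₁ = 5.52425×10⁻⁵, α₂L₂ = 1.387285×10⁻⁵ → Δ(αL) = 4.136965×10⁻⁵ m/K
ΔT = 1.31×10⁻² / 4.136965×10⁻⁵ = 316.657 K, so T = 16.6 + 316.657 = 333.257 °C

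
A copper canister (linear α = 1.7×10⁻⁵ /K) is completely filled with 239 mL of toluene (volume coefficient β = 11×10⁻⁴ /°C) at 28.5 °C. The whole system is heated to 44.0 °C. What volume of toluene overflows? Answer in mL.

The canister also expands: β_container ≈ 3α = 5.1×10⁻⁵ /K
Net overflow = V₀(β_liq − 3α_cont)ΔT
β − 3α = 1.10×10⁻³ − 5.1×10⁻⁵ = 1.049×10⁻³ /K; ΔT = 15.5 K
ΔV = 239 × 1.049×10⁻³ × 15.5 = 3.89 mL

3.89 mL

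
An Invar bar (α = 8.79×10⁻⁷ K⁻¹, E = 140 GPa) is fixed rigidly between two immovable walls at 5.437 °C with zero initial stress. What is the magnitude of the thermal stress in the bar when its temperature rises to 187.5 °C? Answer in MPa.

σ = 22.4 MPa

Fully constrained: the free strain ε = αΔT is blocked, so σ = Eε = EαΔT.
|ΔT| = 182.063 K
σ = 140×10⁹ × 8.79×10⁻⁷ × 182.063 = 2.24×10⁷ Pa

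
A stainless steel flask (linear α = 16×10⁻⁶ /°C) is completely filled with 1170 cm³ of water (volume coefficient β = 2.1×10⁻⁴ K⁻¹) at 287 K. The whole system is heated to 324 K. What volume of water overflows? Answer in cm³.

The flask also expands: β_container ≈ 3α = 4.8×10⁻⁵ /K
Net overflow = V₀(β_liq − 3α_cont)ΔT
β − 3α = 2.10×10⁻⁴ − 4.8×10⁻⁵ = 1.62×10⁻⁴ /K; ΔT = 37 K
ΔV = 1170 × 1.62×10⁻⁴ × 37 = 7.01 cm³

7.01 cm³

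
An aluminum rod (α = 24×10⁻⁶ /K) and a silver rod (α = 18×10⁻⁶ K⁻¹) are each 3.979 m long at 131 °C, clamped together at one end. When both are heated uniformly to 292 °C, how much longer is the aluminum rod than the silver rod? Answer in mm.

ΔT = 161 K
aluminum: ΔL = 24×10⁻⁶ × 3.979 m × 161 = 1.5375×10⁻² m = 15.375 mm
silver: ΔL = 18×10⁻⁶ × 3.979 m × 161 = 1.1531×10⁻² m = 11.531 mm
difference = 15.375 − 11.531 = 3.844 mm

3.84 mm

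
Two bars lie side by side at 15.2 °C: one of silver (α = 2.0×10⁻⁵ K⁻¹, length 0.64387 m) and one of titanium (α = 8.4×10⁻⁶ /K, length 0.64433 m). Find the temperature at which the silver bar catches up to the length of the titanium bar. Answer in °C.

Equal length when α₁L₁ΔT − α₂L₂ΔT = L₂ − L₁ = 4.60×10⁻⁴ m
α₁L₁ = 1.28774×10⁻⁵, α₂L₂ = 5.412372×10⁻⁶ → Δ(αL) = 7.465028×10⁻⁶ m/K
ΔT = 4.60×10⁻⁴ / 7.465028×10⁻⁶ = 61.6207 K, so T = 15.2 + 61.6207 = 76.8207 °C

T = 76.82 °C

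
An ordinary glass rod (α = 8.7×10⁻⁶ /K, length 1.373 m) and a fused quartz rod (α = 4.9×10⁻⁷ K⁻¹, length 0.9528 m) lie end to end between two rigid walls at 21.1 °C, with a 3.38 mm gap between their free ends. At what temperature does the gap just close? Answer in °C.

T = 293 °C

α₁L₁ = 1.19451×10⁻⁵ m/K, α₂L₂ = 4.66872×10⁻⁷ m/K → total 1.2411972×10⁻⁵ m/K
ΔT = g/(α₁L₁+α₂L₂) = 3.38×10⁻³ / 1.2411972×10⁻⁵ = 272.32 K
T = 21.1 + 272.32 = 293.42 °C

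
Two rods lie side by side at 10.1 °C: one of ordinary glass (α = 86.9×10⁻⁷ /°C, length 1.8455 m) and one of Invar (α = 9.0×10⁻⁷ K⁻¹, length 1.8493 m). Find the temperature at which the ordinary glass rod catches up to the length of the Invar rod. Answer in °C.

Equal length when α₁L₁ΔT − α₂L₂ΔT = L₂ − L₁ = 3.80×10⁻³ m
α₁L₁ = 1.6037395×10⁻⁵, α₂L₂ = 1.66437×10⁻⁶ → Δ(αL) = 1.4373025×10⁻⁵ m/K
ΔT = 3.80×10⁻³ / 1.4373025×10⁻⁵ = 264.384 K, so T = 10.1 + 264.384 = 274.484 °C

T = 274.5 °C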